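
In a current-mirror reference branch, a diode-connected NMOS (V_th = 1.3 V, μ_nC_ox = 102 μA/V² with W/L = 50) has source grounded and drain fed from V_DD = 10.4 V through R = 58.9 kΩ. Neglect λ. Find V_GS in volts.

With gate tied to drain, V_GS = V_DS ≥ V_GS − V_th, so the device is in saturation.
k_n = μ_nC_ox · (W/L) = 5.1 mA/V².
KCL at the drain: ½ k_n (V_GS − V_th)² = (V_DD − V_GS)/R.
Let x = V_GS − 1.3. Then 150 x² + x − 9.1 = 0, giving x = 0.243 V (positive root), so V_GS = 1.54 V.
I_D = (V_DD − V_GS)/R = (10.4 − 1.54) / 58.9 = 0.15 mA.

V_GS = 1.54 V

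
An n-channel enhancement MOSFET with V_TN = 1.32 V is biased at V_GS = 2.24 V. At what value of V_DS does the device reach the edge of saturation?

V_DS,sat = 0.920 V

The boundary between triode and saturation is V_DS = V_GS − V_TN = V_ov.
V_ov = 2.24 − 1.32 = 0.92 V.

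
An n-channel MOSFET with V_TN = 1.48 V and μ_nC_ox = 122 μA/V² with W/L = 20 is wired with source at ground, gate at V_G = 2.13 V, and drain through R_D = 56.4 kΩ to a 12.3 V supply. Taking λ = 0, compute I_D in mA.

V_GS = V_G = 2.13 V, so V_ov = 2.13 − 1.48 = 0.65 V.
k_n = μ_nC_ox · (W/L) = 2.44 mA/V².
Assume saturation: I_D = ½ k_n V_ov² = 0.5 × 2.44 × 0.65² = 0.515 mA, giving V_DS = V_DD − I_D R_D = 12.3 − 0.515 × 56.4 = -16.8 V.
But -16.8 V < V_ov = 0.65 V, so the device is actually in triode.
In triode I_D = k_n[V_ov V_DS − ½ V_DS²] and I_D = (V_DD − V_DS)/R_D. Equating: 68.8 V_DS² − 90.45 V_DS + 12.3 = 0, giving V_DS = 0.154 V (the root below V_ov).
I_D = (12.3 − 0.154) / 56.4 = 0.215 mA.

I_D = 0.215 mA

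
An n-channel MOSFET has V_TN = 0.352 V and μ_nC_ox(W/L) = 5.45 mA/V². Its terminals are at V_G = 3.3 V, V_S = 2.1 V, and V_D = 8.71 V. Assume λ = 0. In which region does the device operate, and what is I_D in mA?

Saturation; I_D = 1.96 mA

V_GS = V_G − V_S = 3.3 − 2.1 = 1.2 V; V_DS = V_D − V_S = 8.71 − 2.1 = 6.61 V.
V_ov = V_GS − V_TN = 1.2 − 0.352 = 0.848 V.
Since V_DS = 6.61 V ≥ V_ov = 0.848 V, the device is in saturation.
I_D = ½ k_n V_ov² = 0.5 × 5.45 × 0.848² = 1.96 mA.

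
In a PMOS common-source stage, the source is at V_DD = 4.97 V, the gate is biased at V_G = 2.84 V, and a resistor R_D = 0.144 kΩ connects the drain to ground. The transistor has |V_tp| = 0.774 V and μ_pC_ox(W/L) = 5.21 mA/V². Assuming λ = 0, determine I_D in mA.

V_SG = V_DD − V_G = 4.97 − 2.84 = 2.13 V, so V_ov = 2.13 − 0.774 = 1.36 V.
Assume saturation: I_D = ½ k_p V_ov² = 0.5 × 5.21 × 1.36² = 4.79 mA, giving V_SD = V_DD − I_D R_D = 4.97 − 4.79 × 0.144 = 4.28 V.
V_SD = 4.28 V ≥ V_ov = 1.36 V, confirming saturation.

I_D = 4.79 mA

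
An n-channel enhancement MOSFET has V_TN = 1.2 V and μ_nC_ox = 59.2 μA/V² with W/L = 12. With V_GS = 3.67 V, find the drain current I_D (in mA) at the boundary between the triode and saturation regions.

At the boundary V_DS = V_ov = V_GS − V_TN = 3.67 − 1.2 = 2.47 V.
k_n = μ_nC_ox · (W/L) = 0.7104 mA/V².
I_D = ½ k_n V_ov² = 0.5 × 0.7104 × 2.47² = 2.17 mA.

I_D = 2.17 mA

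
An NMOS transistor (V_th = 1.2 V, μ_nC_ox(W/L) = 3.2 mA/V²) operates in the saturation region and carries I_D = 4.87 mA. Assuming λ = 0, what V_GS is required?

In saturation I_D = ½ k_n (V_GS − V_th)², so V_GS − V_th = √(2 I_D / k_n) = √(2 × 4.87 / 3.2) = 1.74 V.
V_GS = 1.2 + 1.74 = 2.94 V.

V_GS = 2.94 V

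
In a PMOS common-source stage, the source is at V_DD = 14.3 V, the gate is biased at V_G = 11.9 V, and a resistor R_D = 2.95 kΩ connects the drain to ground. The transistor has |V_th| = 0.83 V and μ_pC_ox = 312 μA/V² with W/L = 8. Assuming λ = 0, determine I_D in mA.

I_D = 3.08 mA

V_SG = V_DD − V_G = 14.3 − 11.9 = 2.4 V, so V_ov = 2.4 − 0.83 = 1.57 V.
k_p = μ_pC_ox · (W/L) = 2.496 mA/V².
Assume saturation: I_D = ½ k_p V_ov² = 0.5 × 2.496 × 1.57² = 3.08 mA, giving V_SD = V_DD − I_D R_D = 14.3 − 3.08 × 2.95 = 5.23 V.
V_SD = 5.23 V ≥ V_ov = 1.57 V, confirming saturation.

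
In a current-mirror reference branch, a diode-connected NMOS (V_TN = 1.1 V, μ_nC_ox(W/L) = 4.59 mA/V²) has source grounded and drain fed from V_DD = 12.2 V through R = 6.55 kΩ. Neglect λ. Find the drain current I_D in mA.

I_D = 1.57 mA

With gate tied to drain, V_GS = V_DS ≥ V_GS − V_TN, so the device is in saturation.
KCL at the drain: ½ k_n (V_GS − V_TN)² = (V_DD − V_GS)/R.
Let x = V_GS − 1.1. Then 15 x² + x − 11.1 = 0, giving x = 0.827 V (positive root), so V_GS = 1.93 V.
I_D = (V_DD − V_GS)/R = (12.2 − 1.93) / 6.55 = 1.57 mA.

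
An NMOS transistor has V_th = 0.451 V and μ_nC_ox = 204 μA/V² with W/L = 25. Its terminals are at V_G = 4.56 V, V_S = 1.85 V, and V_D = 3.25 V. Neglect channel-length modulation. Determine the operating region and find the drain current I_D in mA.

V_GS = V_G − V_S = 4.56 − 1.85 = 2.71 V; V_DS = V_D − V_S = 3.25 − 1.85 = 1.4 V.
k_n = μ_nC_ox · (W/L) = 5.1 mA/V².
V_ov = V_GS − V_th = 2.71 − 0.451 = 2.26 V.
Since V_DS = 1.4 V < V_ov = 2.26 V, the device is in the triode region.
I_D = k_n [V_ov · V_DS − ½ V_DS²] = 5.1 × [2.26 × 1.4 − 0.5 × 1.4²] = 11.1 mA.

Triode; I_D = 11.1 mA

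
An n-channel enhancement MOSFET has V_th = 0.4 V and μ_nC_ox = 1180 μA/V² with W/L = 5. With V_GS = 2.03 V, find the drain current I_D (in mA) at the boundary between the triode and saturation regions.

At the boundary V_DS = V_ov = V_GS − V_th = 2.03 − 0.4 = 1.63 V.
k_n = μ_nC_ox · (W/L) = 5.9 mA/V².
I_D = ½ k_n V_ov² = 0.5 × 5.9 × 1.63² = 7.84 mA.

I_D = 7.84 mA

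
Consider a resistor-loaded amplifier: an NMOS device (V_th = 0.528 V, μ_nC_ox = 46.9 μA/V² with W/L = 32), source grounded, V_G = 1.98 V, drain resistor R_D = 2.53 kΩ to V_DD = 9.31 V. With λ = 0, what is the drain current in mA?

V_GS = V_G = 1.98 V, so V_ov = 1.98 − 0.528 = 1.45 V.
k_n = μ_nC_ox · (W/L) = 1.501 mA/V².
Assume saturation: I_D = ½ k_n V_ov² = 0.5 × 1.501 × 1.45² = 1.58 mA, giving V_DS = V_DD − I_D R_D = 9.31 − 1.58 × 2.53 = 5.31 V.
V_DS = 5.31 V ≥ V_ov = 1.45 V, confirming saturation.

I_D = 1.58 mA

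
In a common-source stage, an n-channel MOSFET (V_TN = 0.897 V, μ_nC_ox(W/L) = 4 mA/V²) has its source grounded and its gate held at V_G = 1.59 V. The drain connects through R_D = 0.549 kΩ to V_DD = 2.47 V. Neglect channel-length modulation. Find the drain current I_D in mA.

I_D = 0.960 mA

V_GS = V_G = 1.59 V, so V_ov = 1.59 − 0.897 = 0.693 V.
Assume saturation: I_D = ½ k_n V_ov² = 0.5 × 4 × 0.693² = 0.96 mA, giving V_DS = V_DD − I_D R_D = 2.47 − 0.96 × 0.549 = 1.94 V.
V_DS = 1.94 V ≥ V_ov = 0.693 V, confirming saturation.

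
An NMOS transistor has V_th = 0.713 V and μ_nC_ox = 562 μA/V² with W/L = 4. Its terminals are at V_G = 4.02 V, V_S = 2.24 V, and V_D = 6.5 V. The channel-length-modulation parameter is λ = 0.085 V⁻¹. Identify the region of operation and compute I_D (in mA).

Saturation; I_D = 1.74 mA

V_GS = V_G − V_S = 4.02 − 2.24 = 1.78 V; V_DS = V_D − V_S = 6.5 − 2.24 = 4.26 V.
k_n = μ_nC_ox · (W/L) = 2.248 mA/V².
V_ov = V_GS − V_th = 1.78 − 0.713 = 1.07 V.
Since V_DS = 4.26 V ≥ V_ov = 1.07 V, the device is in saturation.
I_D = ½ k_n V_ov² (1 + λ V_DS) = 0.5 × 2.248 × 1.07² × (1 + 0.085 × 4.26) = 1.74 mA.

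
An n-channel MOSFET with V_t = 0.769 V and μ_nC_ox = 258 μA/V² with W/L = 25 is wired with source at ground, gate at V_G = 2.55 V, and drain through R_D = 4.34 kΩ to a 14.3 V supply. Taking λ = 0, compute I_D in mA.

I_D = 3.22 mA

V_GS = V_G = 2.55 V, so V_ov = 2.55 − 0.769 = 1.78 V.
k_n = μ_nC_ox · (W/L) = 6.45 mA/V².
Assume saturation: I_D = ½ k_n V_ov² = 0.5 × 6.45 × 1.78² = 10.2 mA, giving V_DS = V_DD − I_D R_D = 14.3 − 10.2 × 4.34 = -30.1 V.
But -30.1 V < V_ov = 1.78 V, so the device is actually in triode.
In triode I_D = k_n[V_ov V_DS − ½ V_DS²] and I_D = (V_DD − V_DS)/R_D. Equating: 14 V_DS² − 50.86 V_DS + 14.3 = 0, giving V_DS = 0.307 V (the root below V_ov).
I_D = (14.3 − 0.307) / 4.34 = 3.22 mA.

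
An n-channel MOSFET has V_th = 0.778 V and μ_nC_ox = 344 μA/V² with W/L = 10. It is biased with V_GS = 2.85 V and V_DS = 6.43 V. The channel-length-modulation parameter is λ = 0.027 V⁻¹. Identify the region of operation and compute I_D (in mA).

Saturation; I_D = 8.67 mA

k_n = μ_nC_ox · (W/L) = 3.44 mA/V².
V_ov = V_GS − V_th = 2.85 − 0.778 = 2.07 V.
Since V_DS = 6.43 V ≥ V_ov = 2.07 V, the device is in saturation.
I_D = ½ k_n V_ov² (1 + λ V_DS) = 0.5 × 3.44 × 2.07² × (1 + 0.027 × 6.43) = 8.67 mA.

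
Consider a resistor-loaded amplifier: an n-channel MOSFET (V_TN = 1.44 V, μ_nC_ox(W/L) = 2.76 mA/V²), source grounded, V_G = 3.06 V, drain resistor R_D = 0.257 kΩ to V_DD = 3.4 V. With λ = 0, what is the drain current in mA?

I_D = 3.62 mA

V_GS = V_G = 3.06 V, so V_ov = 3.06 − 1.44 = 1.62 V.
Assume saturation: I_D = ½ k_n V_ov² = 0.5 × 2.76 × 1.62² = 3.62 mA, giving V_DS = V_DD − I_D R_D = 3.4 − 3.62 × 0.257 = 2.47 V.
V_DS = 2.47 V ≥ V_ov = 1.62 V, confirming saturation.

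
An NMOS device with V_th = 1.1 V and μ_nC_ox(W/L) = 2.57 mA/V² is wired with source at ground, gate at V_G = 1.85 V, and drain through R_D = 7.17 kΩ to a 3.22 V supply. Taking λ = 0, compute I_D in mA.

V_GS = V_G = 1.85 V, so V_ov = 1.85 − 1.1 = 0.75 V.
Assume saturation: I_D = ½ k_n V_ov² = 0.5 × 2.57 × 0.75² = 0.723 mA, giving V_DS = V_DD − I_D R_D = 3.22 − 0.723 × 7.17 = -1.96 V.
But -1.96 V < V_ov = 0.75 V, so the device is actually in triode.
In triode I_D = k_n[V_ov V_DS − ½ V_DS²] and I_D = (V_DD − V_DS)/R_D. Equating: 9.21 V_DS² − 14.82 V_DS + 3.22 = 0, giving V_DS = 0.259 V (the root below V_ov).
I_D = (3.22 − 0.259) / 7.17 = 0.413 mA.

I_D = 0.413 mA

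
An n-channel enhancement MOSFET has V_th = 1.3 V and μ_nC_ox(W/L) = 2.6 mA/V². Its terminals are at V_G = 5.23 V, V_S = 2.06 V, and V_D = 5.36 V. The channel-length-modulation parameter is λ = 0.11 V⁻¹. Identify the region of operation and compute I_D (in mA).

V_GS = V_G − V_S = 5.23 − 2.06 = 3.17 V; V_DS = V_D − V_S = 5.36 − 2.06 = 3.3 V.
V_ov = V_GS − V_th = 3.17 − 1.3 = 1.87 V.
Since V_DS = 3.3 V ≥ V_ov = 1.87 V, the device is in saturation.
I_D = ½ k_n V_ov² (1 + λ V_DS) = 0.5 × 2.6 × 1.87² × (1 + 0.11 × 3.3) = 6.2 mA.

Saturation; I_D = 6.20 mA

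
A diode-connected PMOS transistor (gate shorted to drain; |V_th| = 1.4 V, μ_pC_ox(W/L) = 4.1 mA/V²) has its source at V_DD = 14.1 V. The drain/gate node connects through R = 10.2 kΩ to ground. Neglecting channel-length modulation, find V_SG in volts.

V_SG = 2.16 V

With gate tied to drain, V_SG = V_SD ≥ V_SG − |V_th|, so the device is in saturation.
KCL at the drain: ½ k_p (V_SG − |V_th|)² = (V_DD − V_SG)/R.
Let x = V_SG − 1.4. Then 20.9 x² + x − 12.7 = 0, giving x = 0.756 V (positive root), so V_SG = 2.16 V.
I_D = (V_DD − V_SG)/R = (14.1 − 2.16) / 10.2 = 1.17 mA.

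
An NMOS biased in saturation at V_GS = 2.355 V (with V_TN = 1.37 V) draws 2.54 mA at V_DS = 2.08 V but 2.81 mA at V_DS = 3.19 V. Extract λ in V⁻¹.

With V_GS fixed, I_D ∝ (1 + λ V_DS) in saturation, so I_D2/I_D1 = (1 + λ V_DS2)/(1 + λ V_DS1).
2.81/2.54 = 1.106 = (1 + 3.19 λ)/(1 + 2.08 λ).
Solving: λ (I_D1 V_DS2 − I_D2 V_DS1) = I_D2 − I_D1, so λ = (2.81 − 2.54) / (2.54 × 3.19 − 2.81 × 2.08) = 0.27 / 2.26 = 0.12 V⁻¹.

λ = 0.120 V⁻¹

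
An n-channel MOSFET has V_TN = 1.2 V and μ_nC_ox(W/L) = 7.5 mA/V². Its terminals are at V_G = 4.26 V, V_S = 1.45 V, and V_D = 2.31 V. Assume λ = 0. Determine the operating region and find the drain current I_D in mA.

V_GS = V_G − V_S = 4.26 − 1.45 = 2.81 V; V_DS = V_D − V_S = 2.31 − 1.45 = 0.86 V.
V_ov = V_GS − V_TN = 2.81 − 1.2 = 1.61 V.
Since V_DS = 0.86 V < V_ov = 1.61 V, the device is in the triode region.
I_D = k_n [V_ov · V_DS − ½ V_DS²] = 7.5 × [1.61 × 0.86 − 0.5 × 0.86²] = 7.61 mA.

Triode; I_D = 7.61 mA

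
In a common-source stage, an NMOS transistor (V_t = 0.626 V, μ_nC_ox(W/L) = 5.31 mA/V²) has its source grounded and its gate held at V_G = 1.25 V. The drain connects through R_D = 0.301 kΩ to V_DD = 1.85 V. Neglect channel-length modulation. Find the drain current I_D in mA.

V_GS = V_G = 1.25 V, so V_ov = 1.25 − 0.626 = 0.624 V.
Assume saturation: I_D = ½ k_n V_ov² = 0.5 × 5.31 × 0.624² = 1.03 mA, giving V_DS = V_DD − I_D R_D = 1.85 − 1.03 × 0.301 = 1.54 V.
V_DS = 1.54 V ≥ V_ov = 0.624 V, confirming saturation.

I_D = 1.03 mA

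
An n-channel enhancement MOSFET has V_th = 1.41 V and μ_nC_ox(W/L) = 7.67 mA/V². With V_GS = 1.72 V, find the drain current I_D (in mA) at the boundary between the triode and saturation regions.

I_D = 0.369 mA

At the boundary V_DS = V_ov = V_GS − V_th = 1.72 − 1.41 = 0.31 V.
I_D = ½ k_n V_ov² = 0.5 × 7.67 × 0.31² = 0.369 mA.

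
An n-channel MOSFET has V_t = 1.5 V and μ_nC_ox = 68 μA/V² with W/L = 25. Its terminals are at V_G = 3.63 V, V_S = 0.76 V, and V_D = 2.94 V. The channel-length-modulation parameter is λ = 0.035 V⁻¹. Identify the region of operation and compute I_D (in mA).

Saturation; I_D = 1.72 mA

V_GS = V_G − V_S = 3.63 − 0.76 = 2.87 V; V_DS = V_D − V_S = 2.94 − 0.76 = 2.18 V.
k_n = μ_nC_ox · (W/L) = 1.7 mA/V².
V_ov = V_GS − V_t = 2.87 − 1.5 = 1.37 V.
Since V_DS = 2.18 V ≥ V_ov = 1.37 V, the device is in saturation.
I_D = ½ k_n V_ov² (1 + λ V_DS) = 0.5 × 1.7 × 1.37² × (1 + 0.035 × 2.18) = 1.72 mA.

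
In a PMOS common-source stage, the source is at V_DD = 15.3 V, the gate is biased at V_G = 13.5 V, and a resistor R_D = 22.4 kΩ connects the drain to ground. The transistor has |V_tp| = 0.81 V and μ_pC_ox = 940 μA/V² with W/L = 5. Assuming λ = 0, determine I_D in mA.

I_D = 0.676 mA

V_SG = V_DD − V_G = 15.3 − 13.5 = 1.8 V, so V_ov = 1.8 − 0.81 = 0.99 V.
k_p = μ_pC_ox · (W/L) = 4.7 mA/V².
Assume saturation: I_D = ½ k_p V_ov² = 0.5 × 4.7 × 0.99² = 2.3 mA, giving V_SD = V_DD − I_D R_D = 15.3 − 2.3 × 22.4 = -36.3 V.
But -36.3 V < V_ov = 0.99 V, so the device is actually in triode.
In triode I_D = k_p[V_ov V_SD − ½ V_SD²] and I_D = (V_DD − V_SD)/R_D. Equating: 52.6 V_SD² − 105.2 V_SD + 15.3 = 0, giving V_SD = 0.158 V (the root below V_ov).
I_D = (15.3 − 0.158) / 22.4 = 0.676 mA.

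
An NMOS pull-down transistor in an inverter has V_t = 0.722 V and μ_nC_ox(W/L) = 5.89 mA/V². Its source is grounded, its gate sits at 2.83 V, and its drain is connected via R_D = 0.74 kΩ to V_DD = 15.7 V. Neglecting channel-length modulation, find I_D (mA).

V_GS = V_G = 2.83 V, so V_ov = 2.83 − 0.722 = 2.11 V.
Assume saturation: I_D = ½ k_n V_ov² = 0.5 × 5.89 × 2.11² = 13.1 mA, giving V_DS = V_DD − I_D R_D = 15.7 − 13.1 × 0.74 = 6.02 V.
V_DS = 6.02 V ≥ V_ov = 2.11 V, confirming saturation.

I_D = 13.1 mA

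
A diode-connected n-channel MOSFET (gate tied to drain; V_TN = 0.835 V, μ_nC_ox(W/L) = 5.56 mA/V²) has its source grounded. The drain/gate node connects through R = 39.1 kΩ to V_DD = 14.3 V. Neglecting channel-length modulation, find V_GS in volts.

With gate tied to drain, V_GS = V_DS ≥ V_GS − V_TN, so the device is in saturation.
KCL at the drain: ½ k_n (V_GS − V_TN)² = (V_DD − V_GS)/R.
Let x = V_GS − 0.835. Then 109 x² + x − 13.46 = 0, giving x = 0.347 V (positive root), so V_GS = 1.18 V.
I_D = (V_DD − V_GS)/R = (14.3 − 1.18) / 39.1 = 0.335 mA.

V_GS = 1.18 V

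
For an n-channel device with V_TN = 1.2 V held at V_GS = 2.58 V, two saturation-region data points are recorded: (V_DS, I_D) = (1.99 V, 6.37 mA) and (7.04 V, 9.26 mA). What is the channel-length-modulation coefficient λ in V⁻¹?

With V_GS fixed, I_D ∝ (1 + λ V_DS) in saturation, so I_D2/I_D1 = (1 + λ V_DS2)/(1 + λ V_DS1).
9.26/6.37 = 1.454 = (1 + 7.04 λ)/(1 + 1.99 λ).
Solving: λ (I_D1 V_DS2 − I_D2 V_DS1) = I_D2 − I_D1, so λ = (9.26 − 6.37) / (6.37 × 7.04 − 9.26 × 1.99) = 2.89 / 26.4 = 0.109 V⁻¹.

λ = 0.109 V⁻¹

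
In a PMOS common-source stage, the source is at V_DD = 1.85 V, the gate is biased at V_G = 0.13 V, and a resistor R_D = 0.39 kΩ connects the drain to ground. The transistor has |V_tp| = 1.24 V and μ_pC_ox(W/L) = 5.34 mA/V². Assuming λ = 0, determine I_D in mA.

I_D = 0.615 mA

V_SG = V_DD − V_G = 1.85 − 0.13 = 1.72 V, so V_ov = 1.72 − 1.24 = 0.48 V.
Assume saturation: I_D = ½ k_p V_ov² = 0.5 × 5.34 × 0.48² = 0.615 mA, giving V_SD = V_DD − I_D R_D = 1.85 − 0.615 × 0.39 = 1.61 V.
V_SD = 1.61 V ≥ V_ov = 0.48 V, confirming saturation.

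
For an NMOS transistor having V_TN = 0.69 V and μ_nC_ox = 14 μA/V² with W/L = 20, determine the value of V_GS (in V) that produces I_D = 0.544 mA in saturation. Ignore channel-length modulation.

V_GS = 2.66 V

k_n = μ_nC_ox · (W/L) = 0.28 mA/V².
In saturation I_D = ½ k_n (V_GS − V_TN)², so V_GS − V_TN = √(2 I_D / k_n) = √(2 × 0.544 / 0.28) = 1.97 V.
V_GS = 0.69 + 1.97 = 2.66 V.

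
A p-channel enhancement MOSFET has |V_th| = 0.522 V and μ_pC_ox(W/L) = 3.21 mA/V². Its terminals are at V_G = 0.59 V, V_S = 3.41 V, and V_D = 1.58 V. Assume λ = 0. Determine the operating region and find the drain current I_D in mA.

Triode; I_D = 8.12 mA

V_SG = V_S − V_G = 3.41 − 0.59 = 2.82 V; V_SD = V_S − V_D = 3.41 − 1.58 = 1.83 V.
V_ov = V_SG − |V_th| = 2.82 − 0.522 = 2.3 V.
Since V_SD = 1.83 V < V_ov = 2.3 V, the device is in the triode region.
I_D = k_p [V_ov · V_SD − ½ V_SD²] = 3.21 × [2.3 × 1.83 − 0.5 × 1.83²] = 8.12 mA.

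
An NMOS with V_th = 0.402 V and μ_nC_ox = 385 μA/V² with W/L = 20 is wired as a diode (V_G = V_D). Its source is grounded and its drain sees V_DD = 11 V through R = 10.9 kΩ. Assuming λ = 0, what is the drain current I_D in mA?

With gate tied to drain, V_GS = V_DS ≥ V_GS − V_th, so the device is in saturation.
k_n = μ_nC_ox · (W/L) = 7.7 mA/V².
KCL at the drain: ½ k_n (V_GS − V_th)² = (V_DD − V_GS)/R.
Let x = V_GS − 0.402. Then 42 x² + x − 10.6 = 0, giving x = 0.491 V (positive root), so V_GS = 0.893 V.
I_D = (V_DD − V_GS)/R = (11 − 0.893) / 10.9 = 0.927 mA.

I_D = 0.927 mA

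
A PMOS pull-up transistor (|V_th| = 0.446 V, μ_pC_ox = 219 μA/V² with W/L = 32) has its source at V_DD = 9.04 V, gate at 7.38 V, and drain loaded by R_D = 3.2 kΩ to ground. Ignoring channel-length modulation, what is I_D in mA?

V_SG = V_DD − V_G = 9.04 − 7.38 = 1.66 V, so V_ov = 1.66 − 0.446 = 1.21 V.
k_p = μ_pC_ox · (W/L) = 7.008 mA/V².
Assume saturation: I_D = ½ k_p V_ov² = 0.5 × 7.008 × 1.21² = 5.16 mA, giving V_SD = V_DD − I_D R_D = 9.04 − 5.16 × 3.2 = -7.49 V.
But -7.49 V < V_ov = 1.21 V, so the device is actually in triode.
In triode I_D = k_p[V_ov V_SD − ½ V_SD²] and I_D = (V_DD − V_SD)/R_D. Equating: 11.2 V_SD² − 28.22 V_SD + 9.04 = 0, giving V_SD = 0.377 V (the root below V_ov).
I_D = (9.04 − 0.377) / 3.2 = 2.71 mA.

I_D = 2.71 mA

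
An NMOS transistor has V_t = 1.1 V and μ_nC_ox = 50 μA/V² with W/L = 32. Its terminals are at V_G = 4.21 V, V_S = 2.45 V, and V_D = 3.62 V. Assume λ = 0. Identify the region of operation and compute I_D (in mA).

Saturation; I_D = 0.348 mA

V_GS = V_G − V_S = 4.21 − 2.45 = 1.76 V; V_DS = V_D − V_S = 3.62 − 2.45 = 1.17 V.
k_n = μ_nC_ox · (W/L) = 1.6 mA/V².
V_ov = V_GS − V_t = 1.76 − 1.1 = 0.66 V.
Since V_DS = 1.17 V ≥ V_ov = 0.66 V, the device is in saturation.
I_D = ½ k_n V_ov² = 0.5 × 1.6 × 0.66² = 0.348 mA.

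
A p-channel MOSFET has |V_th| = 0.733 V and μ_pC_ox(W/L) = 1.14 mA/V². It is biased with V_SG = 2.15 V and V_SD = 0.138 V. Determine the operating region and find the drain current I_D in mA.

Triode; I_D = 0.212 mA

V_ov = V_SG − |V_th| = 2.15 − 0.733 = 1.42 V.
Since V_SD = 0.138 V < V_ov = 1.42 V, the device is in the triode region.
I_D = k_p [V_ov · V_SD − ½ V_SD²] = 1.14 × [1.42 × 0.138 − 0.5 × 0.138²] = 0.212 mA.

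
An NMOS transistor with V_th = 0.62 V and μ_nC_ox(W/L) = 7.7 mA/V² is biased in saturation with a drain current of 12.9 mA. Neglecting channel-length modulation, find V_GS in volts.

V_GS = 2.45 V

In saturation I_D = ½ k_n (V_GS − V_th)², so V_GS − V_th = √(2 I_D / k_n) = √(2 × 12.9 / 7.7) = 1.83 V.
V_GS = 0.62 + 1.83 = 2.45 V.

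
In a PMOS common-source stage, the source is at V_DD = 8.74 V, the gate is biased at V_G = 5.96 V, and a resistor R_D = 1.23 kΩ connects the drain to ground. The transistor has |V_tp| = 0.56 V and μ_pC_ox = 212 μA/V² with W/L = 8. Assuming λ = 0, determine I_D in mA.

V_SG = V_DD − V_G = 8.74 − 5.96 = 2.78 V, so V_ov = 2.78 − 0.56 = 2.22 V.
k_p = μ_pC_ox · (W/L) = 1.696 mA/V².
Assume saturation: I_D = ½ k_p V_ov² = 0.5 × 1.696 × 2.22² = 4.18 mA, giving V_SD = V_DD − I_D R_D = 8.74 − 4.18 × 1.23 = 3.6 V.
V_SD = 3.6 V ≥ V_ov = 2.22 V, confirming saturation.

I_D = 4.18 mA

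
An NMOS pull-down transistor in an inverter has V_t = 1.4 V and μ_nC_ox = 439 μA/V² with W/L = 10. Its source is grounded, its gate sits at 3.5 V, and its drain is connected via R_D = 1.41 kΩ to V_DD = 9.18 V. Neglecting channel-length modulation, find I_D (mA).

I_D = 5.95 mA

V_GS = V_G = 3.5 V, so V_ov = 3.5 − 1.4 = 2.1 V.
k_n = μ_nC_ox · (W/L) = 4.39 mA/V².
Assume saturation: I_D = ½ k_n V_ov² = 0.5 × 4.39 × 2.1² = 9.68 mA, giving V_DS = V_DD − I_D R_D = 9.18 − 9.68 × 1.41 = -4.47 V.
But -4.47 V < V_ov = 2.1 V, so the device is actually in triode.
In triode I_D = k_n[V_ov V_DS − ½ V_DS²] and I_D = (V_DD − V_DS)/R_D. Equating: 3.09 V_DS² − 14 V_DS + 9.18 = 0, giving V_DS = 0.796 V (the root below V_ov).
I_D = (9.18 − 0.796) / 1.41 = 5.95 mA.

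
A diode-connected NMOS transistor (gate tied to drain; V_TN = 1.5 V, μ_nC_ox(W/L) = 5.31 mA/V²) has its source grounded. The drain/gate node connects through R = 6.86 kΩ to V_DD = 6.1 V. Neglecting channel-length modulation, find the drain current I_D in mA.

I_D = 0.601 mA

With gate tied to drain, V_GS = V_DS ≥ V_GS − V_TN, so the device is in saturation.
KCL at the drain: ½ k_n (V_GS − V_TN)² = (V_DD − V_GS)/R.
Let x = V_GS − 1.5. Then 18.2 x² + x − 4.6 = 0, giving x = 0.476 V (positive root), so V_GS = 1.98 V.
I_D = (V_DD − V_GS)/R = (6.1 − 1.98) / 6.86 = 0.601 mA.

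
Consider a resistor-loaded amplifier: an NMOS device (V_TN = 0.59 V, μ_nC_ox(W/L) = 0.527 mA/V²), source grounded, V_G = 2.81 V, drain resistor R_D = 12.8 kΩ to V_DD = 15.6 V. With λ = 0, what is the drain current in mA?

V_GS = V_G = 2.81 V, so V_ov = 2.81 − 0.59 = 2.22 V.
Assume saturation: I_D = ½ k_n V_ov² = 0.5 × 0.527 × 2.22² = 1.3 mA, giving V_DS = V_DD − I_D R_D = 15.6 − 1.3 × 12.8 = -1.02 V.
But -1.02 V < V_ov = 2.22 V, so the device is actually in triode.
In triode I_D = k_n[V_ov V_DS − ½ V_DS²] and I_D = (V_DD − V_DS)/R_D. Equating: 3.37 V_DS² − 15.98 V_DS + 15.6 = 0, giving V_DS = 1.38 V (the root below V_ov).
I_D = (15.6 − 1.38) / 12.8 = 1.11 mA.

I_D = 1.11 mA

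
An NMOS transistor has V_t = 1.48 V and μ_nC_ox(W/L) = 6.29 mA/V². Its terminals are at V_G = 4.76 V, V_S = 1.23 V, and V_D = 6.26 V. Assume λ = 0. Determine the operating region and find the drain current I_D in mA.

Saturation; I_D = 13.2 mA

V_GS = V_G − V_S = 4.76 − 1.23 = 3.53 V; V_DS = V_D − V_S = 6.26 − 1.23 = 5.03 V.
V_ov = V_GS − V_t = 3.53 − 1.48 = 2.05 V.
Since V_DS = 5.03 V ≥ V_ov = 2.05 V, the device is in saturation.
I_D = ½ k_n V_ov² = 0.5 × 6.29 × 2.05² = 13.2 mA.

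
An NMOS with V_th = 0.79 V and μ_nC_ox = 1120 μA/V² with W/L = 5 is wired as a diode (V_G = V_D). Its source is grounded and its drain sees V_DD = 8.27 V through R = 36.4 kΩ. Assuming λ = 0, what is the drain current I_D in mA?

With gate tied to drain, V_GS = V_DS ≥ V_GS − V_th, so the device is in saturation.
k_n = μ_nC_ox · (W/L) = 5.6 mA/V².
KCL at the drain: ½ k_n (V_GS − V_th)² = (V_DD − V_GS)/R.
Let x = V_GS − 0.79. Then 102 x² + x − 7.48 = 0, giving x = 0.266 V (positive root), so V_GS = 1.06 V.
I_D = (V_DD − V_GS)/R = (8.27 − 1.06) / 36.4 = 0.198 mA.

I_D = 0.198 mA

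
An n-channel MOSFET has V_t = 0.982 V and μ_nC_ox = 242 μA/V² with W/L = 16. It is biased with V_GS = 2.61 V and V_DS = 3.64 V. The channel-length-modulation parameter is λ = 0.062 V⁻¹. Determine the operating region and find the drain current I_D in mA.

Saturation; I_D = 6.29 mA

k_n = μ_nC_ox · (W/L) = 3.872 mA/V².
V_ov = V_GS − V_t = 2.61 − 0.982 = 1.63 V.
Since V_DS = 3.64 V ≥ V_ov = 1.63 V, the device is in saturation.
I_D = ½ k_n V_ov² (1 + λ V_DS) = 0.5 × 3.872 × 1.63² × (1 + 0.062 × 3.64) = 6.29 mA.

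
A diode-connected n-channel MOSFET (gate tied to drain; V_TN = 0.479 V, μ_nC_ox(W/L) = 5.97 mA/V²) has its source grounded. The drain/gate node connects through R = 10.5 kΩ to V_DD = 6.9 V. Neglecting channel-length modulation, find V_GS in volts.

V_GS = 0.916 V

With gate tied to drain, V_GS = V_DS ≥ V_GS − V_TN, so the device is in saturation.
KCL at the drain: ½ k_n (V_GS − V_TN)² = (V_DD − V_GS)/R.
Let x = V_GS − 0.479. Then 31.3 x² + x − 6.421 = 0, giving x = 0.437 V (positive root), so V_GS = 0.916 V.
I_D = (V_DD − V_GS)/R = (6.9 − 0.916) / 10.5 = 0.57 mA.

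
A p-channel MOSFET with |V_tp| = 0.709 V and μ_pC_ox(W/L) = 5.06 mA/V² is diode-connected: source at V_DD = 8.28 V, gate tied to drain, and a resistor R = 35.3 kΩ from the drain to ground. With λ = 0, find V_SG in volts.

V_SG = 0.995 V

With gate tied to drain, V_SG = V_SD ≥ V_SG − |V_tp|, so the device is in saturation.
KCL at the drain: ½ k_p (V_SG − |V_tp|)² = (V_DD − V_SG)/R.
Let x = V_SG − 0.709. Then 89.3 x² + x − 7.571 = 0, giving x = 0.286 V (positive root), so V_SG = 0.995 V.
I_D = (V_DD − V_SG)/R = (8.28 − 0.995) / 35.3 = 0.206 mA.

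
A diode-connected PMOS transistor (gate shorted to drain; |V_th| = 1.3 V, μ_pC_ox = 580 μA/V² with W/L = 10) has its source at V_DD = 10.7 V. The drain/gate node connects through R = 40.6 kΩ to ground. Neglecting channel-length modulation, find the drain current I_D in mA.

With gate tied to drain, V_SG = V_SD ≥ V_SG − |V_th|, so the device is in saturation.
k_p = μ_pC_ox · (W/L) = 5.8 mA/V².
KCL at the drain: ½ k_p (V_SG − |V_th|)² = (V_DD − V_SG)/R.
Let x = V_SG − 1.3. Then 118 x² + x − 9.4 = 0, giving x = 0.278 V (positive root), so V_SG = 1.58 V.
I_D = (V_DD − V_SG)/R = (10.7 − 1.58) / 40.6 = 0.225 mA.

I_D = 0.225 mA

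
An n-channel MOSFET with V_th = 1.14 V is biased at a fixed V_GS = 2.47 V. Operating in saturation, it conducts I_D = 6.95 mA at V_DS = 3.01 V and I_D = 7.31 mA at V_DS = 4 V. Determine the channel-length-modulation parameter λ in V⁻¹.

With V_GS fixed, I_D ∝ (1 + λ V_DS) in saturation, so I_D2/I_D1 = (1 + λ V_DS2)/(1 + λ V_DS1).
7.31/6.95 = 1.052 = (1 + 4 λ)/(1 + 3.01 λ).
Solving: λ (I_D1 V_DS2 − I_D2 V_DS1) = I_D2 − I_D1, so λ = (7.31 − 6.95) / (6.95 × 4 − 7.31 × 3.01) = 0.36 / 5.8 = 0.0621 V⁻¹.

λ = 0.0621 V⁻¹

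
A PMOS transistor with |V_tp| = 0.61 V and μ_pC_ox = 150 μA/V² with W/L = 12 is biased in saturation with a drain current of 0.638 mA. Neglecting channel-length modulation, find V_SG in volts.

V_SG = 1.45 V

k_p = μ_pC_ox · (W/L) = 1.8 mA/V².
In saturation I_D = ½ k_p (V_SG − |V_tp|)², so V_SG − |V_tp| = √(2 I_D / k_p) = √(2 × 0.638 / 1.8) = 0.842 V.
V_SG = 0.61 + 0.842 = 1.45 V.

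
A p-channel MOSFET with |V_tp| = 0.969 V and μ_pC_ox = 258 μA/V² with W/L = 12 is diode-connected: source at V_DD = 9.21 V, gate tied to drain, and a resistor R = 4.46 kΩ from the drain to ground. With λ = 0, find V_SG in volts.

V_SG = 1.99 V

With gate tied to drain, V_SG = V_SD ≥ V_SG − |V_tp|, so the device is in saturation.
k_p = μ_pC_ox · (W/L) = 3.096 mA/V².
KCL at the drain: ½ k_p (V_SG − |V_tp|)² = (V_DD − V_SG)/R.
Let x = V_SG − 0.969. Then 6.9 x² + x − 8.241 = 0, giving x = 1.02 V (positive root), so V_SG = 1.99 V.
I_D = (V_DD − V_SG)/R = (9.21 − 1.99) / 4.46 = 1.62 mA.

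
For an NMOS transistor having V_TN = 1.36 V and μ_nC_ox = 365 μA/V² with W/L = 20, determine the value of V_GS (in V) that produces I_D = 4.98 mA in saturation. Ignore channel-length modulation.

k_n = μ_nC_ox · (W/L) = 7.3 mA/V².
In saturation I_D = ½ k_n (V_GS − V_TN)², so V_GS − V_TN = √(2 I_D / k_n) = √(2 × 4.98 / 7.3) = 1.17 V.
V_GS = 1.36 + 1.17 = 2.53 V.

V_GS = 2.53 V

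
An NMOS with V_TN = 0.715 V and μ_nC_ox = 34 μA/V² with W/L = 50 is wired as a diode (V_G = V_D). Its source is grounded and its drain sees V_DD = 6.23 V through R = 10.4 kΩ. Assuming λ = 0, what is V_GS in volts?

With gate tied to drain, V_GS = V_DS ≥ V_GS − V_TN, so the device is in saturation.
k_n = μ_nC_ox · (W/L) = 1.7 mA/V².
KCL at the drain: ½ k_n (V_GS − V_TN)² = (V_DD − V_GS)/R.
Let x = V_GS − 0.715. Then 8.84 x² + x − 5.515 = 0, giving x = 0.735 V (positive root), so V_GS = 1.45 V.
I_D = (V_DD − V_GS)/R = (6.23 − 1.45) / 10.4 = 0.46 mA.

V_GS = 1.45 V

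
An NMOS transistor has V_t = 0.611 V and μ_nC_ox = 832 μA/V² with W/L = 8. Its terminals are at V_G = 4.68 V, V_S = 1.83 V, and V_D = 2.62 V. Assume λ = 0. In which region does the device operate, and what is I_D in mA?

V_GS = V_G − V_S = 4.68 − 1.83 = 2.85 V; V_DS = V_D − V_S = 2.62 − 1.83 = 0.79 V.
k_n = μ_nC_ox · (W/L) = 6.656 mA/V².
V_ov = V_GS − V_t = 2.85 − 0.611 = 2.24 V.
Since V_DS = 0.79 V < V_ov = 2.24 V, the device is in the triode region.
I_D = k_n [V_ov · V_DS − ½ V_DS²] = 6.656 × [2.24 × 0.79 − 0.5 × 0.79²] = 9.7 mA.

Triode; I_D = 9.70 mA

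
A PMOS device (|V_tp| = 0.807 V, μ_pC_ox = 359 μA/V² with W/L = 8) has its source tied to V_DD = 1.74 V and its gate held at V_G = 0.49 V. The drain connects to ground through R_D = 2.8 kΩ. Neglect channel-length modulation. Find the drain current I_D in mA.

I_D = 0.282 mA

V_SG = V_DD − V_G = 1.74 − 0.49 = 1.25 V, so V_ov = 1.25 − 0.807 = 0.443 V.
k_p = μ_pC_ox · (W/L) = 2.872 mA/V².
Assume saturation: I_D = ½ k_p V_ov² = 0.5 × 2.872 × 0.443² = 0.282 mA, giving V_SD = V_DD − I_D R_D = 1.74 − 0.282 × 2.8 = 0.951 V.
V_SD = 0.951 V ≥ V_ov = 0.443 V, confirming saturation.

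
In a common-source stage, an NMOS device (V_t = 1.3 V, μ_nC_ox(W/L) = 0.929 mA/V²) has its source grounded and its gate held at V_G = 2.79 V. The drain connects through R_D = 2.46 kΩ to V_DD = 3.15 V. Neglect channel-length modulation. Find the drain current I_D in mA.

V_GS = V_G = 2.79 V, so V_ov = 2.79 − 1.3 = 1.49 V.
Assume saturation: I_D = ½ k_n V_ov² = 0.5 × 0.929 × 1.49² = 1.03 mA, giving V_DS = V_DD − I_D R_D = 3.15 − 1.03 × 2.46 = 0.613 V.
But 0.613 V < V_ov = 1.49 V, so the device is actually in triode.
In triode I_D = k_n[V_ov V_DS − ½ V_DS²] and I_D = (V_DD − V_DS)/R_D. Equating: 1.14 V_DS² − 4.405 V_DS + 3.15 = 0, giving V_DS = 0.948 V (the root below V_ov).
I_D = (3.15 − 0.948) / 2.46 = 0.895 mA.

I_D = 0.895 mA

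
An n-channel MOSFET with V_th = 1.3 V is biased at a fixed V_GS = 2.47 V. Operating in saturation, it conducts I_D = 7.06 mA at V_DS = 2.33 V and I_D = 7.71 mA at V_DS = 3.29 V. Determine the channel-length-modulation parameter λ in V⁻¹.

With V_GS fixed, I_D ∝ (1 + λ V_DS) in saturation, so I_D2/I_D1 = (1 + λ V_DS2)/(1 + λ V_DS1).
7.71/7.06 = 1.092 = (1 + 3.29 λ)/(1 + 2.33 λ).
Solving: λ (I_D1 V_DS2 − I_D2 V_DS1) = I_D2 − I_D1, so λ = (7.71 − 7.06) / (7.06 × 3.29 − 7.71 × 2.33) = 0.65 / 5.26 = 0.124 V⁻¹.

λ = 0.124 V⁻¹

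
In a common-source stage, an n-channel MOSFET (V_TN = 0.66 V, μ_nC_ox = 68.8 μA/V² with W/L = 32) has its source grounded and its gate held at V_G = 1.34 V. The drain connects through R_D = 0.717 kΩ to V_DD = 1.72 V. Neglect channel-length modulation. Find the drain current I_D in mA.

V_GS = V_G = 1.34 V, so V_ov = 1.34 − 0.66 = 0.68 V.
k_n = μ_nC_ox · (W/L) = 2.202 mA/V².
Assume saturation: I_D = ½ k_n V_ov² = 0.5 × 2.202 × 0.68² = 0.509 mA, giving V_DS = V_DD − I_D R_D = 1.72 − 0.509 × 0.717 = 1.36 V.
V_DS = 1.36 V ≥ V_ov = 0.68 V, confirming saturation.

I_D = 0.509 mA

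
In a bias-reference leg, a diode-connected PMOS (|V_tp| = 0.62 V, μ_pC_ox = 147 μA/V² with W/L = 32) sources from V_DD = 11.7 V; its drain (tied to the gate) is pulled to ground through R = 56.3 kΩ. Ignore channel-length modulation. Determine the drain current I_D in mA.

I_D = 0.192 mA

With gate tied to drain, V_SG = V_SD ≥ V_SG − |V_tp|, so the device is in saturation.
k_p = μ_pC_ox · (W/L) = 4.704 mA/V².
KCL at the drain: ½ k_p (V_SG − |V_tp|)² = (V_DD − V_SG)/R.
Let x = V_SG − 0.62. Then 132 x² + x − 11.08 = 0, giving x = 0.286 V (positive root), so V_SG = 0.906 V.
I_D = (V_DD − V_SG)/R = (11.7 − 0.906) / 56.3 = 0.192 mA.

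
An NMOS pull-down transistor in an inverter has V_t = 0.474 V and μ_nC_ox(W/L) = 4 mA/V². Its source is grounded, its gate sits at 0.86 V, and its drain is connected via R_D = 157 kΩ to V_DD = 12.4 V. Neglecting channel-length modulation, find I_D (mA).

I_D = 0.0786 mA

V_GS = V_G = 0.86 V, so V_ov = 0.86 − 0.474 = 0.386 V.
Assume saturation: I_D = ½ k_n V_ov² = 0.5 × 4 × 0.386² = 0.298 mA, giving V_DS = V_DD − I_D R_D = 12.4 − 0.298 × 157 = -34.4 V.
But -34.4 V < V_ov = 0.386 V, so the device is actually in triode.
In triode I_D = k_n[V_ov V_DS − ½ V_DS²] and I_D = (V_DD − V_DS)/R_D. Equating: 314 V_DS² − 243.4 V_DS + 12.4 = 0, giving V_DS = 0.0548 V (the root below V_ov).
I_D = (12.4 − 0.0548) / 157 = 0.0786 mA.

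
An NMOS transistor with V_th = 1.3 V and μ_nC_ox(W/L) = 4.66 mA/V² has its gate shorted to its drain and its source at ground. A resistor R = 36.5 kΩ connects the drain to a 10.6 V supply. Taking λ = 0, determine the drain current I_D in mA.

With gate tied to drain, V_GS = V_DS ≥ V_GS − V_th, so the device is in saturation.
KCL at the drain: ½ k_n (V_GS − V_th)² = (V_DD − V_GS)/R.
Let x = V_GS − 1.3. Then 85 x² + x − 9.3 = 0, giving x = 0.325 V (positive root), so V_GS = 1.62 V.
I_D = (V_DD − V_GS)/R = (10.6 − 1.62) / 36.5 = 0.246 mA.

I_D = 0.246 mA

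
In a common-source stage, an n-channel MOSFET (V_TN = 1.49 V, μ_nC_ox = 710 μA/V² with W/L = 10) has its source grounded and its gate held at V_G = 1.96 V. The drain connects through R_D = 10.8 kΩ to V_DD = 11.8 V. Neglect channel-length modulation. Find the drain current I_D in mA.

V_GS = V_G = 1.96 V, so V_ov = 1.96 − 1.49 = 0.47 V.
k_n = μ_nC_ox · (W/L) = 7.1 mA/V².
Assume saturation: I_D = ½ k_n V_ov² = 0.5 × 7.1 × 0.47² = 0.784 mA, giving V_DS = V_DD − I_D R_D = 11.8 − 0.784 × 10.8 = 3.33 V.
V_DS = 3.33 V ≥ V_ov = 0.47 V, confirming saturation.

I_D = 0.784 mA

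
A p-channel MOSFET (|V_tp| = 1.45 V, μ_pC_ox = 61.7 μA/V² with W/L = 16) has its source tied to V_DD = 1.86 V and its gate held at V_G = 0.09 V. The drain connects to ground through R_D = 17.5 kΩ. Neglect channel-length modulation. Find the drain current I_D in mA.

V_SG = V_DD − V_G = 1.86 − 0.09 = 1.77 V, so V_ov = 1.77 − 1.45 = 0.32 V.
k_p = μ_pC_ox · (W/L) = 0.9872 mA/V².
Assume saturation: I_D = ½ k_p V_ov² = 0.5 × 0.9872 × 0.32² = 0.0505 mA, giving V_SD = V_DD − I_D R_D = 1.86 − 0.0505 × 17.5 = 0.975 V.
V_SD = 0.975 V ≥ V_ov = 0.32 V, confirming saturation.

I_D = 0.0505 mA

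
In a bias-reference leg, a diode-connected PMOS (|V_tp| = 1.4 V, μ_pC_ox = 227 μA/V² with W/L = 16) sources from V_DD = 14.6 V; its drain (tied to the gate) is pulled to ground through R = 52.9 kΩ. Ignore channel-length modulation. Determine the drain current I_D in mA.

I_D = 0.243 mA

With gate tied to drain, V_SG = V_SD ≥ V_SG − |V_tp|, so the device is in saturation.
k_p = μ_pC_ox · (W/L) = 3.632 mA/V².
KCL at the drain: ½ k_p (V_SG − |V_tp|)² = (V_DD − V_SG)/R.
Let x = V_SG − 1.4. Then 96.1 x² + x − 13.2 = 0, giving x = 0.366 V (positive root), so V_SG = 1.77 V.
I_D = (V_DD − V_SG)/R = (14.6 − 1.77) / 52.9 = 0.243 mA.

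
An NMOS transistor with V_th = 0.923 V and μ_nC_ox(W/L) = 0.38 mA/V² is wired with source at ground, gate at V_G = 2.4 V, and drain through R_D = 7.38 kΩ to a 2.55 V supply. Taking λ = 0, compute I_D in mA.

V_GS = V_G = 2.4 V, so V_ov = 2.4 − 0.923 = 1.48 V.
Assume saturation: I_D = ½ k_n V_ov² = 0.5 × 0.38 × 1.48² = 0.414 mA, giving V_DS = V_DD − I_D R_D = 2.55 − 0.414 × 7.38 = -0.509 V.
But -0.509 V < V_ov = 1.48 V, so the device is actually in triode.
In triode I_D = k_n[V_ov V_DS − ½ V_DS²] and I_D = (V_DD − V_DS)/R_D. Equating: 1.4 V_DS² − 5.142 V_DS + 2.55 = 0, giving V_DS = 0.591 V (the root below V_ov).
I_D = (2.55 − 0.591) / 7.38 = 0.265 mA.

I_D = 0.265 mA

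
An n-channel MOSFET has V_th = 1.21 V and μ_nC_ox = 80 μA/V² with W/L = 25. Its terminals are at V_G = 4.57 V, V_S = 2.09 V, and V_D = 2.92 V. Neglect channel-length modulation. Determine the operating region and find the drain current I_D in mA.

V_GS = V_G − V_S = 4.57 − 2.09 = 2.48 V; V_DS = V_D − V_S = 2.92 − 2.09 = 0.83 V.
k_n = μ_nC_ox · (W/L) = 2 mA/V².
V_ov = V_GS − V_th = 2.48 − 1.21 = 1.27 V.
Since V_DS = 0.83 V < V_ov = 1.27 V, the device is in the triode region.
I_D = k_n [V_ov · V_DS − ½ V_DS²] = 2 × [1.27 × 0.83 − 0.5 × 0.83²] = 1.42 mA.

Triode; I_D = 1.42 mA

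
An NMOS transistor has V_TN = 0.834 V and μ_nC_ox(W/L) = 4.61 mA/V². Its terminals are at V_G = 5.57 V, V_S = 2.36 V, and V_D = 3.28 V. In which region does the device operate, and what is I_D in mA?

Triode; I_D = 8.13 mA

V_GS = V_G − V_S = 5.57 − 2.36 = 3.21 V; V_DS = V_D − V_S = 3.28 − 2.36 = 0.92 V.
V_ov = V_GS − V_TN = 3.21 − 0.834 = 2.38 V.
Since V_DS = 0.92 V < V_ov = 2.38 V, the device is in the triode region.
I_D = k_n [V_ov · V_DS − ½ V_DS²] = 4.61 × [2.38 × 0.92 − 0.5 × 0.92²] = 8.13 mA.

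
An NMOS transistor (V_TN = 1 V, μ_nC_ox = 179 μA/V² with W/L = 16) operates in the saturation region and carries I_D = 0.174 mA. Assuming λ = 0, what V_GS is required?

k_n = μ_nC_ox · (W/L) = 2.864 mA/V².
In saturation I_D = ½ k_n (V_GS − V_TN)², so V_GS − V_TN = √(2 I_D / k_n) = √(2 × 0.174 / 2.864) = 0.349 V.
V_GS = 1 + 0.349 = 1.35 V.

V_GS = 1.35 V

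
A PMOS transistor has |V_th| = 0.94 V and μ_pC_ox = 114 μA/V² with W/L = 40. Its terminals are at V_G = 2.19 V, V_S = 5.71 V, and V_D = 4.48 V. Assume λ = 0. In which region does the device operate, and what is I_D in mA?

Triode; I_D = 11.0 mA

V_SG = V_S − V_G = 5.71 − 2.19 = 3.52 V; V_SD = V_S − V_D = 5.71 − 4.48 = 1.23 V.
k_p = μ_pC_ox · (W/L) = 4.56 mA/V².
V_ov = V_SG − |V_th| = 3.52 − 0.94 = 2.58 V.
Since V_SD = 1.23 V < V_ov = 2.58 V, the device is in the triode region.
I_D = k_p [V_ov · V_SD − ½ V_SD²] = 4.56 × [2.58 × 1.23 − 0.5 × 1.23²] = 11 mA.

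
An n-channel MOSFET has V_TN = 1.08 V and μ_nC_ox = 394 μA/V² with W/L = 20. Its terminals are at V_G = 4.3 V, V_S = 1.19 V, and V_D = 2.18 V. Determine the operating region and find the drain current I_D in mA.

V_GS = V_G − V_S = 4.3 − 1.19 = 3.11 V; V_DS = V_D − V_S = 2.18 − 1.19 = 0.99 V.
k_n = μ_nC_ox · (W/L) = 7.88 mA/V².
V_ov = V_GS − V_TN = 3.11 − 1.08 = 2.03 V.
Since V_DS = 0.99 V < V_ov = 2.03 V, the device is in the triode region.
I_D = k_n [V_ov · V_DS − ½ V_DS²] = 7.88 × [2.03 × 0.99 − 0.5 × 0.99²] = 12 mA.

Triode; I_D = 12.0 mA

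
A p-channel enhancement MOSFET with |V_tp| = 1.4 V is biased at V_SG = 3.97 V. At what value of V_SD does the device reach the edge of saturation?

The boundary between triode and saturation is V_SD = V_SG − |V_tp| = V_ov.
V_ov = 3.97 − 1.4 = 2.57 V.

V_SD,sat = 2.57 V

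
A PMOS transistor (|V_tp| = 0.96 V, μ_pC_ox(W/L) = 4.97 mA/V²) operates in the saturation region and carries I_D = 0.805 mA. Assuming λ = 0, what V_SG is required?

In saturation I_D = ½ k_p (V_SG − |V_tp|)², so V_SG − |V_tp| = √(2 I_D / k_p) = √(2 × 0.805 / 4.97) = 0.569 V.
V_SG = 0.96 + 0.569 = 1.53 V.

V_SG = 1.53 V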